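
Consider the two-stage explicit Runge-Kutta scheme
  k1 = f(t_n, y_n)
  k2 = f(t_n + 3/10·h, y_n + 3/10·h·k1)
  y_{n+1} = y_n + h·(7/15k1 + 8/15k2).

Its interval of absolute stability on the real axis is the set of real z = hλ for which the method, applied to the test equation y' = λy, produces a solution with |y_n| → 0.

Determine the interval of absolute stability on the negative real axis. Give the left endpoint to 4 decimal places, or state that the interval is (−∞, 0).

z∈(-6.2500,0).

On y'=λy, z=hλ:
  k1=λy_n ⇒ h·k1=z·y_n;  k2=λ(1+3/10z)y_n ⇒ h·k2=z(1+3/10z)y_n
  y_{n+1}/y_n = 1 + 7/15z + 8/15z(1+3/10z) = 1 + z + 4/25z²
  Hence R(z) = 1 + z + 4/25z².

Solve |R(x)|<1 on ℝ⁻.
x=-0.95: |R|=0.1944
R=1: x+4/25x²=0 ⇒ x=−25/4=-6.2500; min R=1−1/(4·4/25)=-0.5625>−1
Confirm numerically:
  x=-6.111: |R|=0.86409 <1
  x=-4.759: |R|=0.13531 <1
  x=-3.390: |R|=0.55126 <1
  x=-6.787: |R|=1.58314 >1
  x=-6.478: |R|=1.23632 >1
Stable set (-6.2500, 0).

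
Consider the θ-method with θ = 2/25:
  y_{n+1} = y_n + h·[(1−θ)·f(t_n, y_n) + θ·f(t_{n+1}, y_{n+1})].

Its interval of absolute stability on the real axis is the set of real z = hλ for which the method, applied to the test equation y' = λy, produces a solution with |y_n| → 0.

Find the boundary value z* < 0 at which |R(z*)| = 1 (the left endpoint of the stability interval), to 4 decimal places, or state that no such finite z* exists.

z* = -2.3810.

Set f=λy, z=hλ:
  y_{n+1} = y_n + z·[23/25·y_n + 2/25·y_{n+1}] ⇒ (1 − 2/25z)y_{n+1} = (1 + 23/25z)y_n
  R(z) = (1 + 23/25z)/(1 − 2/25z).

Solve |R(x)|<1 on ℝ⁻.
x=-1.78: |R|=0.5581
R=−1: 1+23/25x = −1+2/25x ⇒ -21/25x=2 ⇒ x=2/(-21/25)=-2.3810
Confirm numerically:
  x=-1.812: |R|=0.58259 <1
  x=-1.392: |R|=0.25252 <1
  x=-1.389: |R|=0.25009 <1
  x=-1.147: |R|=0.05060 <1
  x=-2.881: |R|=1.34136 >1
  x=-2.802: |R|=1.28892 >1
  x=-2.777: |R|=1.27221 >1
So |R|<1 on (-2.3810, 0).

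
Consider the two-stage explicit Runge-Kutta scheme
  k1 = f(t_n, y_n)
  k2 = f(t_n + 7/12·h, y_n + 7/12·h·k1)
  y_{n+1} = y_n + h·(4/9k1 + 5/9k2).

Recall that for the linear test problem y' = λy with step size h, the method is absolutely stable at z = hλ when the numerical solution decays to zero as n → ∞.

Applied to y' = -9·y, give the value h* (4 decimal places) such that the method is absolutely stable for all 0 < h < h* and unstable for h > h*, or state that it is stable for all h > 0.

On y'=λy, z=hλ:
  k1=λy_n ⇒ h·k1=z·y_n;  k2=λ(1+7/12z)y_n ⇒ h·k2=z(1+7/12z)y_n
  y_{n+1}/y_n = 1 + 4/9z + 5/9z(1+7/12z) = 1 + z + 35/108z²
  ⇒ R(z) = 1 + z + 35/108z².

Solve |R(x)|<1 on ℝ⁻.
x=-0.67: |R|=0.4755
R=1: x+35/108x²=0 ⇒ x=−108/35=-3.0857; min R=1−1/(4·35/108)=0.2286>−1
Confirm numerically:
  x=-2.544: |R|=0.55339 <1
  x=-1.478: |R|=0.22993 <1
  x=-1.432: |R|=0.23255 <1
  x=-3.518: |R|=1.49285 >1
  x=-3.447: |R|=1.40359 >1
  x=-3.127: |R|=1.04184 >1
So |R|<1 on (-3.0857, 0).

(-3.0857,0); λ=-9 ⇒ h* = (108/35)/9 = 0.3429.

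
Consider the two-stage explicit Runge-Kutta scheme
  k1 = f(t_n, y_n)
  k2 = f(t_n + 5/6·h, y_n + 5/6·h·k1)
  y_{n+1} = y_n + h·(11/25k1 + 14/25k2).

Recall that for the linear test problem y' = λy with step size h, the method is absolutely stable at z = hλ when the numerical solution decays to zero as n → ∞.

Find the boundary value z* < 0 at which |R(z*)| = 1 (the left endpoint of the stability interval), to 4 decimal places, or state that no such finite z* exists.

With y'=λy (z=hλ):
  k1=λy_n ⇒ h·k1=z·y_n;  k2=λ(1+5/6z)y_n ⇒ h·k2=z(1+5/6z)y_n
  y_{n+1}/y_n = 1 + 11/25z + 14/25z(1+5/6z) = 1 + z + 7/15z²
  R(z) = 1 + z + 7/15z².

Boundary: |R(x)|=1, x<0.
x=-1.2: |R|=0.4720
R=1: x+7/15x²=0 ⇒ x=−15/7=-2.1429; min R=1−1/(4·7/15)=0.4643>−1
Confirm numerically:
  x=-1.371: |R|=0.50617 <1
  x=-1.197: |R|=0.47164 <1
  x=-1.092: |R|=0.46448 <1
  x=-0.988: |R|=0.46753 <1
  x=-2.225: |R|=1.08529 >1
  x=-2.169: |R|=1.02646 >1
Stable set (-2.1429, 0).

z* = -2.1429.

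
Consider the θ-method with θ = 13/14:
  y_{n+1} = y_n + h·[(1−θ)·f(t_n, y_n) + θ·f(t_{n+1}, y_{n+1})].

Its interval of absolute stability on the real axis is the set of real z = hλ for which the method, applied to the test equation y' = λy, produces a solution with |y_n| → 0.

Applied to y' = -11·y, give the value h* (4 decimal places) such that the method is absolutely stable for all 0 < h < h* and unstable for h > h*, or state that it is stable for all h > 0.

(−∞, 0) — no finite endpoint. Any h>0 works for λ=-11.

With y'=λy (z=hλ):
  y_{n+1} = y_n + z·[1/14·y_n + 13/14·y_{n+1}] ⇒ (1 − 13/14z)y_{n+1} = (1 + 1/14z)y_n
  R(z) = (1 + 1/14z)/(1 − 13/14z).

Find x<0 with |R(x)|<1.
x=-0.43: |R|=0.6927
x=-2: |R|=0.3000
x=-10: |R|=0.0278
x=-100: |R|=0.0654
θ=13/14≥1/2 ⇒ |1+1/14x|<|1−13/14x| ∀x<0 ⇒ unbounded interval.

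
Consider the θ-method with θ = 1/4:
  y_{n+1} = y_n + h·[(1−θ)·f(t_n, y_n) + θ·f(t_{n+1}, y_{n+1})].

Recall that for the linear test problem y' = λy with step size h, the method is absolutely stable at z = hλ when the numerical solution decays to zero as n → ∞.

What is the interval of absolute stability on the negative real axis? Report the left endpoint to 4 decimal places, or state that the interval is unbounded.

(-4.0000, 0).

With y'=λy (z=hλ):
  y_{n+1} = y_n + z·[3/4·y_n + 1/4·y_{n+1}] ⇒ (1 − 1/4z)y_{n+1} = (1 + 3/4z)y_n
  Hence R(z) = (1 + 3/4z)/(1 − 1/4z).

Need |R(x)|<1, x<0.
x=-0.71: |R|=0.3970
R=−1: 1+3/4x = −1+1/4x ⇒ -1/2x=2 ⇒ x=2/(-1/2)=-4.0000
Confirm numerically:
  x=-3.779: |R|=0.94318 <1
  x=-3.772: |R|=0.94133 <1
  x=-2.750: |R|=0.62963 <1
  x=-2.663: |R|=0.59868 <1
  x=-4.464: |R|=1.10964 >1
  x=-4.305: |R|=1.07345 >1
So |R|<1 on (-4.0000, 0).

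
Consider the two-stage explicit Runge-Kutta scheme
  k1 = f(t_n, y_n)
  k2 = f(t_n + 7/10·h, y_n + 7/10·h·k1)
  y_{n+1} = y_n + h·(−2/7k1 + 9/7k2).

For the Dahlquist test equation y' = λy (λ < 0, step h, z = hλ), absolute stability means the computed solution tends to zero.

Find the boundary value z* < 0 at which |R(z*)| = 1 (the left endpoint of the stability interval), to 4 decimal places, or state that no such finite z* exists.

z* = -1.1111.

On y'=λy, z=hλ:
  k1=λy_n ⇒ h·k1=z·y_n;  k2=λ(1+7/10z)y_n ⇒ h·k2=z(1+7/10z)y_n
  y_{n+1}/y_n = 1 − 2/7z + 9/7z(1+7/10z) = 1 + z + 9/10z²
  Hence R(z) = 1 + z + 9/10z².

Find x<0 with |R(x)|<1.
x=-0.63: |R|=0.7272
R=1: x+9/10x²=0 ⇒ x=−10/9=-1.1111; min R=1−1/(4·9/10)=0.7222>−1
Confirm numerically:
  x=-0.980: |R|=0.88436 <1
  x=-0.755: |R|=0.75802 <1
  x=-0.725: |R|=0.74806 <1
  x=-0.705: |R|=0.74232 <1
  x=-1.626: |R|=1.75349 >1
  x=-1.565: |R|=1.63930 >1
  x=-1.411: |R|=1.38083 >1
So |R|<1 on (-1.1111, 0).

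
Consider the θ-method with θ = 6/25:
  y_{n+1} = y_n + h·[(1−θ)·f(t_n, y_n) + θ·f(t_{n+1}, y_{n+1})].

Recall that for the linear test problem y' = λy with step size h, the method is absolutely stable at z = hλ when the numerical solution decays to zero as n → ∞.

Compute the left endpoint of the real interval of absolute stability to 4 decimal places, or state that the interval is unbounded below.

z* = -3.8462.

Set f=λy, z=hλ:
  y_{n+1} = y_n + z·[19/25·y_n + 6/25·y_{n+1}] ⇒ (1 − 6/25z)y_{n+1} = (1 + 19/25z)y_n
  ⇒ R(z) = (1 + 19/25z)/(1 − 6/25z).

Find x<0 with |R(x)|<1.
x=-0.67: |R|=0.4228
R=−1: 1+19/25x = −1+6/25x ⇒ -13/25x=2 ⇒ x=2/(-13/25)=-3.8462
Confirm numerically:
  x=-3.381: |R|=0.86647 <1
  x=-2.900: |R|=0.70991 <1
  x=-2.643: |R|=0.61719 <1
  x=-4.239: |R|=1.10126 >1
  x=-4.154: |R|=1.08016 >1
So |R|<1 on (-3.8462, 0).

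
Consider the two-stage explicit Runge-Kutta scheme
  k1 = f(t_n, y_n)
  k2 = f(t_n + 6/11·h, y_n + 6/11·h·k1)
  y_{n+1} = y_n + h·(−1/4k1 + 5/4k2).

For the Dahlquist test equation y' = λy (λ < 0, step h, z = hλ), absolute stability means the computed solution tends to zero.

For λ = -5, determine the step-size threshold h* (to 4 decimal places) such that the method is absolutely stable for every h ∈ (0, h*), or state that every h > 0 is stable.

(-1.4667,0); λ=-5 ⇒ h* = (22/15)/5 = 0.2933.

On y'=λy, z=hλ:
  k1=λy_n ⇒ h·k1=z·y_n;  k2=λ(1+6/11z)y_n ⇒ h·k2=z(1+6/11z)y_n
  y_{n+1}/y_n = 1 − 1/4z + 5/4z(1+6/11z) = 1 + z + 15/22z²
  Hence R(z) = 1 + z + 15/22z².

Boundary: |R(x)|=1, x<0.
x=-1.67: |R|=1.2315
R=1: x+15/22x²=0 ⇒ x=−22/15=-1.4667; min R=1−1/(4·15/22)=0.6333>−1
Confirm numerically:
  x=-1.100: |R|=0.72500 <1
  x=-1.017: |R|=0.68820 <1
  x=-1.004: |R|=0.68328 <1
  x=-0.644: |R|=0.63877 <1
  x=-2.058: |R|=1.82975 >1
  x=-1.916: |R|=1.58699 >1
Stable set (-1.4667, 0).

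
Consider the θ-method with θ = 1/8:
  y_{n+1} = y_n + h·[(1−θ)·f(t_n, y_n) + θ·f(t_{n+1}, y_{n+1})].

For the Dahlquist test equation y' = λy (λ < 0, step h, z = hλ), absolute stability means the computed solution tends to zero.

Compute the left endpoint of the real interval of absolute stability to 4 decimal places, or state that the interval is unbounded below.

z* = -2.6667.

Set f=λy, z=hλ:
  y_{n+1} = y_n + z·[7/8·y_n + 1/8·y_{n+1}] ⇒ (1 − 1/8z)y_{n+1} = (1 + 7/8z)y_n
  R(z) = (1 + 7/8z)/(1 − 1/8z).

Boundary: |R(x)|=1, x<0.
x=-0.4: |R|=0.6190
R=−1: 1+7/8x = −1+1/8x ⇒ -3/4x=2 ⇒ x=2/(-3/4)=-2.6667
Confirm numerically:
  x=-2.587: |R|=0.95485 <1
  x=-1.710: |R|=0.40886 <1
  x=-1.408: |R|=0.19728 <1
  x=-1.209: |R|=0.05028 <1
  x=-3.086: |R|=1.22695 >1
  x=-2.948: |R|=1.15418 >1
  x=-2.824: |R|=1.08721 >1
So |R|<1 on (-2.6667, 0).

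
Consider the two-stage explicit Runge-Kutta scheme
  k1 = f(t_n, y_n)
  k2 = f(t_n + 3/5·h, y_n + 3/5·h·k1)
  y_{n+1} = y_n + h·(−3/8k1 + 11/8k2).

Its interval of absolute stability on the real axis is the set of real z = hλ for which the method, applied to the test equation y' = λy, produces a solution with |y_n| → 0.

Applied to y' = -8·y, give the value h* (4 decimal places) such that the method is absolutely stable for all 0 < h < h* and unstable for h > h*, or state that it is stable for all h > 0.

On y'=λy, z=hλ:
  k1=λy_n ⇒ h·k1=z·y_n;  k2=λ(1+3/5z)y_n ⇒ h·k2=z(1+3/5z)y_n
  y_{n+1}/y_n = 1 − 3/8z + 11/8z(1+3/5z) = 1 + z + 33/40z²
  so R(z) = 1 + z + 33/40z².

Solve |R(x)|<1 on ℝ⁻.
x=-0.59: |R|=0.6972
R=1: x+33/40x²=0 ⇒ x=−40/33=-1.2121; min R=1−1/(4·33/40)=0.6970>−1
Confirm numerically:
  x=-1.163: |R|=0.95287 <1
  x=-1.081: |R|=0.88306 <1
  x=-0.684: |R|=0.70198 <1
  x=-0.638: |R|=0.69781 <1
  x=-1.760: |R|=1.79552 >1
  x=-1.746: |R|=1.76903 >1
  x=-1.699: |R|=1.68245 >1
Interval (-1.2121, 0).

(-1.2121,0); λ=-8 ⇒ h* = (40/33)/8 = 0.1515.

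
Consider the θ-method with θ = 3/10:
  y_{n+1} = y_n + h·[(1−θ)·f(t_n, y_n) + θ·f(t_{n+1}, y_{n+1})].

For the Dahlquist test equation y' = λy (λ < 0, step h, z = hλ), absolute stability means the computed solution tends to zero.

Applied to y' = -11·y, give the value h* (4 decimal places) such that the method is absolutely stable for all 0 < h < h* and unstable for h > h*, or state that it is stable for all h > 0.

Test eqn y'=λy, z=hλ:
  y_{n+1} = y_n + z·[7/10·y_n + 3/10·y_{n+1}] ⇒ (1 − 3/10z)y_{n+1} = (1 + 7/10z)y_n
  Hence R(z) = (1 + 7/10z)/(1 − 3/10z).

Find x<0 with |R(x)|<1.
x=-0.89: |R|=0.2976
R=−1: 1+7/10x = −1+3/10x ⇒ -2/5x=2 ⇒ x=2/(-2/5)=-5.0000
Confirm numerically:
  x=-4.971: |R|=0.99534 <1
  x=-3.992: |R|=0.81653 <1
  x=-2.391: |R|=0.39230 <1
  x=-5.348: |R|=1.05345 >1
  x=-5.158: |R|=1.02481 >1
  x=-5.107: |R|=1.01690 >1
Interval (-5.0000, 0).

(-5.0000,0); λ=-11 ⇒ h* = (5)/11 = 0.4545.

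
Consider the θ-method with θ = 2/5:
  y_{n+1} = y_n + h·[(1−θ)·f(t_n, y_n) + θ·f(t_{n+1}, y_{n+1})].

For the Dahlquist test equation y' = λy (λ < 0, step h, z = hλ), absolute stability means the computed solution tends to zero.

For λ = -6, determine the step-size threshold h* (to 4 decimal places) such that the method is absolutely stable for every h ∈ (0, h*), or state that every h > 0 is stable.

(-10.0000,0); λ=-6 ⇒ h* = (10)/6 = 1.6667.

On y'=λy, z=hλ:
  y_{n+1} = y_n + z·[3/5·y_n + 2/5·y_{n+1}] ⇒ (1 − 2/5z)y_{n+1} = (1 + 3/5z)y_n
  ⇒ R(z) = (1 + 3/5z)/(1 − 2/5z).

Boundary: |R(x)|=1, x<0.
x=-1.68: |R|=0.0048
R=−1: 1+3/5x = −1+2/5x ⇒ -1/5x=2 ⇒ x=2/(-1/5)=-10.0000
Confirm numerically:
  x=-9.681: |R|=0.98691 <1
  x=-9.115: |R|=0.96190 <1
  x=-6.554: |R|=0.80970 <1
  x=-10.345: |R|=1.01343 >1
  x=-10.040: |R|=1.00159 >1
Interval (-10.0000, 0).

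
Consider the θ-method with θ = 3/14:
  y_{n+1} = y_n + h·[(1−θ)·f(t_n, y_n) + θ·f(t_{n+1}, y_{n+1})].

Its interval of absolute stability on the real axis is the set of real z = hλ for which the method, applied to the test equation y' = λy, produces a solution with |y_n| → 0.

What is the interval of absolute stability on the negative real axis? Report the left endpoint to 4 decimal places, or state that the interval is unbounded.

On y'=λy, z=hλ:
  y_{n+1} = y_n + z·[11/14·y_n + 3/14·y_{n+1}] ⇒ (1 − 3/14z)y_{n+1} = (1 + 11/14z)y_n
  Hence R(z) = (1 + 11/14z)/(1 − 3/14z).

Boundary: |R(x)|=1, x<0.
x=-1.44: |R|=0.1004
R=−1: 1+11/14x = −1+3/14x ⇒ -4/7x=2 ⇒ x=2/(-4/7)=-3.5000
Confirm numerically:
  x=-3.140: |R|=0.87703 <1
  x=-2.354: |R|=0.56471 <1
  x=-1.637: |R|=0.21189 <1
  x=-3.714: |R|=1.06809 >1
  x=-3.585: |R|=1.02747 >1
So |R|<1 on (-3.5000, 0).

(-3.5000, 0).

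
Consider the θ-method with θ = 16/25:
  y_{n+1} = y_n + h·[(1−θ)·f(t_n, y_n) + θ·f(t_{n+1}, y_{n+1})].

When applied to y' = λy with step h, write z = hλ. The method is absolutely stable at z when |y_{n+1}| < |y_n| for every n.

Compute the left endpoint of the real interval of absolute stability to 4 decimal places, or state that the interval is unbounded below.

Test eqn y'=λy, z=hλ:
  y_{n+1} = y_n + z·[9/25·y_n + 16/25·y_{n+1}] ⇒ (1 − 16/25z)y_{n+1} = (1 + 9/25z)y_n
  so R(z) = (1 + 9/25z)/(1 − 16/25z).

Solve |R(x)|<1 on ℝ⁻.
x=-0.95: |R|=0.4092
x=-2: |R|=0.1228
x=-10: |R|=0.3514
x=-100: |R|=0.5385
θ=16/25≥1/2 ⇒ |1+9/25x|<|1−16/25x| ∀x<0 ⇒ interval (−∞,0).

interval (−∞, 0).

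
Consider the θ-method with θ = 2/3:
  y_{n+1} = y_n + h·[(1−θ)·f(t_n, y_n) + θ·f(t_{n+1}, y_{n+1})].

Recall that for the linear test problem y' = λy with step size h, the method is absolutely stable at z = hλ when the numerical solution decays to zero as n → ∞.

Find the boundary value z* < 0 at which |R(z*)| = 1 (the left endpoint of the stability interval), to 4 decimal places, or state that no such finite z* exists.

unbounded; (−∞, 0).

Test eqn y'=λy, z=hλ:
  y_{n+1} = y_n + z·[1/3·y_n + 2/3·y_{n+1}] ⇒ (1 − 2/3z)y_{n+1} = (1 + 1/3z)y_n
  so R(z) = (1 + 1/3z)/(1 − 2/3z).

Boundary: |R(x)|=1, x<0.
x=-0.99: |R|=0.4036
x=-2: |R|=0.1429
x=-10: |R|=0.3043
x=-100: |R|=0.4778
θ=2/3≥1/2 ⇒ |1+1/3x|<|1−2/3x| ∀x<0 ⇒ stable on all of ℝ⁻.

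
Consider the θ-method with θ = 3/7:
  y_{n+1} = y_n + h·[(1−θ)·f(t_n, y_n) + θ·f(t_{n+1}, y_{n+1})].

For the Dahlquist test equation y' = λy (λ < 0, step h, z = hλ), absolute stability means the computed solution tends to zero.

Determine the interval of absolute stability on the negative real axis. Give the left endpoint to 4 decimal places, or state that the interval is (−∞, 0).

Test eqn y'=λy, z=hλ:
  y_{n+1} = y_n + z·[4/7·y_n + 3/7·y_{n+1}] ⇒ (1 − 3/7z)y_{n+1} = (1 + 4/7z)y_n
  ⇒ R(z) = (1 + 4/7z)/(1 − 3/7z).

Boundary: |R(x)|=1, x<0.
x=-1.6: |R|=0.0508
R=−1: 1+4/7x = −1+3/7x ⇒ -1/7x=2 ⇒ x=2/(-1/7)=-14.0000
Confirm numerically:
  x=-12.743: |R|=0.97221 <1
  x=-12.611: |R|=0.96902 <1
  x=-7.550: |R|=0.78246 <1
  x=-6.220: |R|=0.69680 <1
  x=-14.563: |R|=1.01111 >1
  x=-14.058: |R|=1.00118 >1
Interval (-14.0000, 0).

z∈(-14.0000,0).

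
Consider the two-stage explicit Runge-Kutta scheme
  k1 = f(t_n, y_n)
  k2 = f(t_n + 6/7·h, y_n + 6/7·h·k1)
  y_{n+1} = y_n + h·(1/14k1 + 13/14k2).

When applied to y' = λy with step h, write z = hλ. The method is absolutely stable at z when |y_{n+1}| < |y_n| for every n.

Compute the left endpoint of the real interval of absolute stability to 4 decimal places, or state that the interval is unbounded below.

Set f=λy, z=hλ:
  k1=λy_n ⇒ h·k1=z·y_n;  k2=λ(1+6/7z)y_n ⇒ h·k2=z(1+6/7z)y_n
  y_{n+1}/y_n = 1 + 1/14z + 13/14z(1+6/7z) = 1 + z + 39/49z²
  Hence R(z) = 1 + z + 39/49z².

Boundary: |R(x)|=1, x<0.
x=-1.29: |R|=1.0345
R=1: x+39/49x²=0 ⇒ x=−49/39=-1.2564; min R=1−1/(4·39/49)=0.6859>−1
Confirm numerically:
  x=-0.984: |R|=0.78665 <1
  x=-0.924: |R|=0.75554 <1
  x=-0.804: |R|=0.71049 <1
  x=-0.647: |R|=0.68618 <1
  x=-1.559: |R|=1.37546 >1
  x=-1.288: |R|=1.03238 >1
So |R|<1 on (-1.2564, 0).

z* = -1.2564.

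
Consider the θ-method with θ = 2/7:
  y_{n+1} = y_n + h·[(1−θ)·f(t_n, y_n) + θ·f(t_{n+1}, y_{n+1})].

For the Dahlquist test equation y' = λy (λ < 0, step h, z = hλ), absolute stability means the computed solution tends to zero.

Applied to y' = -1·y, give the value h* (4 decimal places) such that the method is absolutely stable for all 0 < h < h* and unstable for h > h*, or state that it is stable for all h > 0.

With y'=λy (z=hλ):
  y_{n+1} = y_n + z·[5/7·y_n + 2/7·y_{n+1}] ⇒ (1 − 2/7z)y_{n+1} = (1 + 5/7z)y_n
  Hence R(z) = (1 + 5/7z)/(1 − 2/7z).

Find x<0 with |R(x)|<1.
x=-1.63: |R|=0.1121
R=−1: 1+5/7x = −1+2/7x ⇒ -3/7x=2 ⇒ x=2/(-3/7)=-4.6667
Confirm numerically:
  x=-4.642: |R|=0.99546 <1
  x=-2.517: |R|=0.46410 <1
  x=-2.389: |R|=0.41985 <1
  x=-4.913: |R|=1.04392 >1
  x=-4.890: |R|=1.03993 >1
So |R|<1 on (-4.6667, 0).

(-4.6667,0); λ=-1 ⇒ h* = (14/3)/1 = 4.6667.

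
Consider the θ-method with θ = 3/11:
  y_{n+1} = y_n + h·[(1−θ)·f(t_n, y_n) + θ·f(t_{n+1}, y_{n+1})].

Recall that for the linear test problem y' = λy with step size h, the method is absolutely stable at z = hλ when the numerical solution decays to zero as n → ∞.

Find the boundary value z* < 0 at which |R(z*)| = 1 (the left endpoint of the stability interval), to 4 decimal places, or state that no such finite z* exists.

On y'=λy, z=hλ:
  y_{n+1} = y_n + z·[8/11·y_n + 3/11·y_{n+1}] ⇒ (1 − 3/11z)y_{n+1} = (1 + 8/11z)y_n
  ⇒ R(z) = (1 + 8/11z)/(1 − 3/11z).

Need |R(x)|<1, x<0.
x=-1.47: |R|=0.0493
R=−1: 1+8/11x = −1+3/11x ⇒ -5/11x=2 ⇒ x=2/(-5/11)=-4.4000
Confirm numerically:
  x=-3.277: |R|=0.73045 <1
  x=-3.022: |R|=0.65663 <1
  x=-2.345: |R|=0.43027 <1
  x=-4.574: |R|=1.03519 >1
  x=-4.554: |R|=1.03122 >1
  x=-4.543: |R|=1.02903 >1
Interval (-4.4000, 0).

left endpoint -4.4000.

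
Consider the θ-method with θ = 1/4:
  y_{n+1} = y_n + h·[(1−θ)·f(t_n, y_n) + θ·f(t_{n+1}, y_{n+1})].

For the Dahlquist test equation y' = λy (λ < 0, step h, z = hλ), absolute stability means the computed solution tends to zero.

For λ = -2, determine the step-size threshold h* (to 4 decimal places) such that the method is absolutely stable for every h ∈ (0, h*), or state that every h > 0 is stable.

(-4.0000,0); λ=-2 ⇒ h* = (4)/2 = 2.0000.

Test eqn y'=λy, z=hλ:
  y_{n+1} = y_n + z·[3/4·y_n + 1/4·y_{n+1}] ⇒ (1 − 1/4z)y_{n+1} = (1 + 3/4z)y_n
  so R(z) = (1 + 3/4z)/(1 − 1/4z).

Solve |R(x)|<1 on ℝ⁻.
x=-1.34: |R|=0.0037
R=−1: 1+3/4x = −1+1/4x ⇒ -1/2x=2 ⇒ x=2/(-1/2)=-4.0000
Confirm numerically:
  x=-3.408: |R|=0.84017 <1
  x=-2.646: |R|=0.59254 <1
  x=-2.349: |R|=0.47992 <1
  x=-4.422: |R|=1.10021 >1
  x=-4.361: |R|=1.08635 >1
Stable set (-4.0000, 0).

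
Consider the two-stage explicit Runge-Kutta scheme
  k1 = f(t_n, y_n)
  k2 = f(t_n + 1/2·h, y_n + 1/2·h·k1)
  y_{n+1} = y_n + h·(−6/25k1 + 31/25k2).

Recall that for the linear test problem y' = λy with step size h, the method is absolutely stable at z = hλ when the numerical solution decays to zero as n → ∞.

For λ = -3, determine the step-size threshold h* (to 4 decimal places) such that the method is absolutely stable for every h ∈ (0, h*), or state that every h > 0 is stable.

Set f=λy, z=hλ:
  k1=λy_n ⇒ h·k1=z·y_n;  k2=λ(1+1/2z)y_n ⇒ h·k2=z(1+1/2z)y_n
  y_{n+1}/y_n = 1 − 6/25z + 31/25z(1+1/2z) = 1 + z + 31/50z²
  ⇒ R(z) = 1 + z + 31/50z².

Boundary: |R(x)|=1, x<0.
x=-0.59: |R|=0.6258
R=1: x+31/50x²=0 ⇒ x=−50/31=-1.6129; min R=1−1/(4·31/50)=0.5968>−1
Confirm numerically:
  x=-1.518: |R|=0.91068 <1
  x=-1.425: |R|=0.83399 <1
  x=-0.663: |R|=0.60953 <1
  x=-2.109: |R|=1.64869 >1
  x=-2.032: |R|=1.52799 >1
  x=-2.000: |R|=1.48000 >1
Stable set (-1.6129, 0).

(-1.6129,0); λ=-3 ⇒ h* = (50/31)/3 = 0.5376.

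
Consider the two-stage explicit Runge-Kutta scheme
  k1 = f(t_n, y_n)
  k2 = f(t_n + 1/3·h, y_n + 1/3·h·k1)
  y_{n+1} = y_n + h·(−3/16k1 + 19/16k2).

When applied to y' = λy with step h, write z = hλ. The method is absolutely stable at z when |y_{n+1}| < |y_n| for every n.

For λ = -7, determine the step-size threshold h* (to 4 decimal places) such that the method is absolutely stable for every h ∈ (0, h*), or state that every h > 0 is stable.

(-2.5263,0); λ=-7 ⇒ h* = (48/19)/7 = 0.3609.

With y'=λy (z=hλ):
  k1=λy_n ⇒ h·k1=z·y_n;  k2=λ(1+1/3z)y_n ⇒ h·k2=z(1+1/3z)y_n
  y_{n+1}/y_n = 1 − 3/16z + 19/16z(1+1/3z) = 1 + z + 19/48z²
  Hence R(z) = 1 + z + 19/48z².

Boundary: |R(x)|=1, x<0.
x=-1.05: |R|=0.3864
R=1: x+19/48x²=0 ⇒ x=−48/19=-2.5263; min R=1−1/(4·19/48)=0.3684>−1
Confirm numerically:
  x=-2.491: |R|=0.96518 <1
  x=-1.581: |R|=0.40841 <1
  x=-1.547: |R|=0.40031 <1
  x=-2.940: |R|=1.48142 >1
  x=-2.654: |R|=1.13414 >1
Interval (-2.5263, 0).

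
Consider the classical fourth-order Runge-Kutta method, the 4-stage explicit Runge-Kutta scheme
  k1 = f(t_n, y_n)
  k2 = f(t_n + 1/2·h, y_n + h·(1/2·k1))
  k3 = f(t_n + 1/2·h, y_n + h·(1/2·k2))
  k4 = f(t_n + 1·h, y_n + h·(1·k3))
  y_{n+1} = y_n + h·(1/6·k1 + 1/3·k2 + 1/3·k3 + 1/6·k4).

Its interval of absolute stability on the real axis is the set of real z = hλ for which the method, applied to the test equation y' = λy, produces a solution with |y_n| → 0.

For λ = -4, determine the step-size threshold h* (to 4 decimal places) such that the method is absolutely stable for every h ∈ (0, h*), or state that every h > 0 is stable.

(-2.7853,0); λ=-4 ⇒ h* = 0.6963.

Test eqn y'=λy, z=hλ:
  order 4, 4-stage ⇒ R(z)=1+z+z^2/2+z^3/6+z^4/24
  (e.g. R(-0.49)=0.61284, |R|=0.61284)

Solve |R(x)|<1 on ℝ⁻.
x=-0.49: |R|=0.6128
|R(-3.05)|=1.4782 |R(-2.72)|=0.9059 |R(-2.33)|=0.5043
Bisect:
  x_lo=-3.3815 |R|=2.3393  x_hi=-0.1105 |R|=0.8954
  mid=-1.74599 |R|=0.27837 →hi
  mid=-2.56375 |R|=0.71423 →hi
  mid=-2.97263 |R|=1.32119 →lo
  mid=-2.76819 |R|=0.97452 →hi
  mid=-2.87041 |R|=1.13610 →lo
  mid=-2.81930 |R|=1.05249 →lo
  mid=-2.79374 |R|=1.01282 →lo
  mid=-2.78097 |R|=0.99350 →hi
  ...
  [-2.78536,-2.78516] ⇒ x*=-2.7853
Interval (-2.7853, 0).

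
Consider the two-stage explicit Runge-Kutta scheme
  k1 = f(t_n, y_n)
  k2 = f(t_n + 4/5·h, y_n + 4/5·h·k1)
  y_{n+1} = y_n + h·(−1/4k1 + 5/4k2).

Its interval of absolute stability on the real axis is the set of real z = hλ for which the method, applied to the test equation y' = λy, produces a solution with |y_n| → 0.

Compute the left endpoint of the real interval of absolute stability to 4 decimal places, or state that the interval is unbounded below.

Set f=λy, z=hλ:
  k1=λy_n ⇒ h·k1=z·y_n;  k2=λ(1+4/5z)y_n ⇒ h·k2=z(1+4/5z)y_n
  y_{n+1}/y_n = 1 − 1/4z + 5/4z(1+4/5z) = 1 + z + z²
  so R(z) = 1 + z + z².

Find x<0 with |R(x)|<1.
x=-1.7: |R|=2.1900
R=1: x+1x²=0 ⇒ x=−1=-1.0000; min R=1−1/(4·1)=0.7500>−1
Confirm numerically:
  x=-0.698: |R|=0.78920 <1
  x=-0.634: |R|=0.76796 <1
  x=-0.524: |R|=0.75058 <1
  x=-0.469: |R|=0.75096 <1
  x=-1.337: |R|=1.45057 >1
  x=-1.165: |R|=1.19223 >1
Interval (-1.0000, 0).

z* = -1.0000.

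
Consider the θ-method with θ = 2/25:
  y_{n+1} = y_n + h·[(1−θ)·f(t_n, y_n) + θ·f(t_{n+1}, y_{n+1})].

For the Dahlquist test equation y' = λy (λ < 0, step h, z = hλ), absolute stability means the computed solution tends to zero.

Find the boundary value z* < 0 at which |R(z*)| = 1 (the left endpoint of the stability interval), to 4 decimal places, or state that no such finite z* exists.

Test eqn y'=λy, z=hλ:
  y_{n+1} = y_n + z·[23/25·y_n + 2/25·y_{n+1}] ⇒ (1 − 2/25z)y_{n+1} = (1 + 23/25z)y_n
  ⇒ R(z) = (1 + 23/25z)/(1 − 2/25z).

Boundary: |R(x)|=1, x<0.
x=-0.8: |R|=0.2481
R=−1: 1+23/25x = −1+2/25x ⇒ -21/25x=2 ⇒ x=2/(-21/25)=-2.3810
Confirm numerically:
  x=-1.495: |R|=0.33530 <1
  x=-1.427: |R|=0.28079 <1
  x=-1.346: |R|=0.21515 <1
  x=-1.289: |R|=0.16850 <1
  x=-2.730: |R|=1.24064 >1
  x=-2.615: |R|=1.16259 >1
Interval (-2.3810, 0).

left endpoint -2.3810.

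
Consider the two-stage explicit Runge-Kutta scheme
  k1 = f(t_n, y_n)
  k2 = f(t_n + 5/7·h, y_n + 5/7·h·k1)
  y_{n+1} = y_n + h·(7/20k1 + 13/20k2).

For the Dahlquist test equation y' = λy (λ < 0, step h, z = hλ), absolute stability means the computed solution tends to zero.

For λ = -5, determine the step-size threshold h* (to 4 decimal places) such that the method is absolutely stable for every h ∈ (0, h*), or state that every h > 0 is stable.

On y'=λy, z=hλ:
  k1=λy_n ⇒ h·k1=z·y_n;  k2=λ(1+5/7z)y_n ⇒ h·k2=z(1+5/7z)y_n
  y_{n+1}/y_n = 1 + 7/20z + 13/20z(1+5/7z) = 1 + z + 13/28z²
  R(z) = 1 + z + 13/28z².

Find x<0 with |R(x)|<1.
x=-0.57: |R|=0.5808
R=1: x+13/28x²=0 ⇒ x=−28/13=-2.1538; min R=1−1/(4·13/28)=0.4615>−1
Confirm numerically:
  x=-2.115: |R|=0.96185 <1
  x=-1.814: |R|=0.71378 <1
  x=-1.424: |R|=0.51747 <1
  x=-2.676: |R|=1.64874 >1
  x=-2.453: |R|=1.34070 >1
So |R|<1 on (-2.1538, 0).

(-2.1538,0); λ=-5 ⇒ h* = (28/13)/5 = 0.4308.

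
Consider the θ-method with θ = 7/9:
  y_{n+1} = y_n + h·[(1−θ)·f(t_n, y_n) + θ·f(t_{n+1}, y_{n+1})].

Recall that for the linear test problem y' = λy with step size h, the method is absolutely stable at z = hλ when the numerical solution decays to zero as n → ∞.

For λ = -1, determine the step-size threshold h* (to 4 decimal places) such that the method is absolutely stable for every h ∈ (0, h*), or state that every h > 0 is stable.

interval (−∞, 0). Any h>0 works for λ=-1.

Set f=λy, z=hλ:
  y_{n+1} = y_n + z·[2/9·y_n + 7/9·y_{n+1}] ⇒ (1 − 7/9z)y_{n+1} = (1 + 2/9z)y_n
  ⇒ R(z) = (1 + 2/9z)/(1 − 7/9z).

Need |R(x)|<1, x<0.
x=-0.8: |R|=0.5068
x=-2: |R|=0.2174
x=-10: |R|=0.1392
x=-100: |R|=0.2694
θ=7/9≥1/2 ⇒ |1+2/9x|<|1−7/9x| ∀x<0 ⇒ stable on all of ℝ⁻.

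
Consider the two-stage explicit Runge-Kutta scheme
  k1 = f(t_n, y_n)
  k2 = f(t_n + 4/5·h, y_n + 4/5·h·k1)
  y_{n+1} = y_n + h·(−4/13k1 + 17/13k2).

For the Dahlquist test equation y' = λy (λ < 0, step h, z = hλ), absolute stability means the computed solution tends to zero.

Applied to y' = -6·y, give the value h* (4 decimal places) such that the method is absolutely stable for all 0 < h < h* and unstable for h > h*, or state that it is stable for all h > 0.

(-0.9559,0); λ=-6 ⇒ h* = (65/68)/6 = 0.1593.

With y'=λy (z=hλ):
  k1=λy_n ⇒ h·k1=z·y_n;  k2=λ(1+4/5z)y_n ⇒ h·k2=z(1+4/5z)y_n
  y_{n+1}/y_n = 1 − 4/13z + 17/13z(1+4/5z) = 1 + z + 68/65z²
  ⇒ R(z) = 1 + z + 68/65z².

Need |R(x)|<1, x<0.
x=-1.66: |R|=2.2228
R=1: x+68/65x²=0 ⇒ x=−65/68=-0.9559; min R=1−1/(4·68/65)=0.7610>−1
Confirm numerically:
  x=-0.791: |R|=0.86356 <1
  x=-0.545: |R|=0.76573 <1
  x=-0.401: |R|=0.76722 <1
  x=-1.496: |R|=1.84531 >1
  x=-1.434: |R|=1.71726 >1
Stable set (-0.9559, 0).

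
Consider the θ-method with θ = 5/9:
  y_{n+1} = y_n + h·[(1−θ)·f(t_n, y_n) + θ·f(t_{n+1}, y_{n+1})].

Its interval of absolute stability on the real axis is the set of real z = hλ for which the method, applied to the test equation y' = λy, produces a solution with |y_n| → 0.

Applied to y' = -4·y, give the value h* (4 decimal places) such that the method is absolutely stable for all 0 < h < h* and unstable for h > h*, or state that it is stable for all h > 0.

With y'=λy (z=hλ):
  y_{n+1} = y_n + z·[4/9·y_n + 5/9·y_{n+1}] ⇒ (1 − 5/9z)y_{n+1} = (1 + 4/9z)y_n
  ⇒ R(z) = (1 + 4/9z)/(1 − 5/9z).

Solve |R(x)|<1 on ℝ⁻.
x=-1.79: |R|=0.1025
x=-2: |R|=0.0526
x=-10: |R|=0.5254
x=-100: |R|=0.7682
θ=5/9≥1/2 ⇒ |1+4/9x|<|1−5/9x| ∀x<0 ⇒ stable on all of ℝ⁻.

unbounded; (−∞, 0). Any h>0 works for λ=-4.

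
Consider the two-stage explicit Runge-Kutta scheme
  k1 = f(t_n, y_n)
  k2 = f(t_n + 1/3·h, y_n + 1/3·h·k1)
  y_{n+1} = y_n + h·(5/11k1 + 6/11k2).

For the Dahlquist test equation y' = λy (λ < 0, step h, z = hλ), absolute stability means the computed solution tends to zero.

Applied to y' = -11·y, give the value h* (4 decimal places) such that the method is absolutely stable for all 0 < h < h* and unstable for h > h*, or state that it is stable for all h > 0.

On y'=λy, z=hλ:
  k1=λy_n ⇒ h·k1=z·y_n;  k2=λ(1+1/3z)y_n ⇒ h·k2=z(1+1/3z)y_n
  y_{n+1}/y_n = 1 + 5/11z + 6/11z(1+1/3z) = 1 + z + 2/11z²
  R(z) = 1 + z + 2/11z².

Boundary: |R(x)|=1, x<0.
x=-0.65: |R|=0.4268
R=1: x+2/11x²=0 ⇒ x=−11/2=-5.5000; min R=1−1/(4·2/11)=-0.3750>−1
Confirm numerically:
  x=-3.895: |R|=0.13663 <1
  x=-3.868: |R|=0.14774 <1
  x=-3.098: |R|=0.35298 <1
  x=-2.687: |R|=0.37428 <1
  x=-6.045: |R|=1.59900 >1
  x=-5.574: |R|=1.07500 >1
  x=-5.535: |R|=1.03522 >1
Stable set (-5.5000, 0).

(-5.5000,0); λ=-11 ⇒ h* = (11/2)/11 = 0.5000.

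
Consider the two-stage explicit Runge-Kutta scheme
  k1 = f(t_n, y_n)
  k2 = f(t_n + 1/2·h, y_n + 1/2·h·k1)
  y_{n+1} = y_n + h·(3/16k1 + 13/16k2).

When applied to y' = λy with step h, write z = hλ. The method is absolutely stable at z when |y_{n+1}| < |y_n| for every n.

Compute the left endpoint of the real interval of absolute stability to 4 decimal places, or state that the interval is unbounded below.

Test eqn y'=λy, z=hλ:
  k1=λy_n ⇒ h·k1=z·y_n;  k2=λ(1+1/2z)y_n ⇒ h·k2=z(1+1/2z)y_n
  y_{n+1}/y_n = 1 + 3/16z + 13/16z(1+1/2z) = 1 + z + 13/32z²
  so R(z) = 1 + z + 13/32z².

Boundary: |R(x)|=1, x<0.
x=-1.6: |R|=0.4400
R=1: x+13/32x²=0 ⇒ x=−32/13=-2.4615; min R=1−1/(4·13/32)=0.3846>−1
Confirm numerically:
  x=-1.992: |R|=0.62003 <1
  x=-1.495: |R|=0.41298 <1
  x=-1.312: |R|=0.38730 <1
  x=-2.833: |R|=1.42752 >1
  x=-2.765: |R|=1.34087 >1
So |R|<1 on (-2.4615, 0).

left endpoint -2.4615.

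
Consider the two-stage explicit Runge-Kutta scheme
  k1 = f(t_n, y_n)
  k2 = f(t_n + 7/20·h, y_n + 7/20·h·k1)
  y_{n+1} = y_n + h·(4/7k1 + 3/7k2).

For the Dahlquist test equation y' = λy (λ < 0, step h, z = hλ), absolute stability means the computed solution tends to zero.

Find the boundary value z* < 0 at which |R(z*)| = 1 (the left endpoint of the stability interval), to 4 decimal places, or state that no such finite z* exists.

z* = -6.6667.

On y'=λy, z=hλ:
  k1=λy_n ⇒ h·k1=z·y_n;  k2=λ(1+7/20z)y_n ⇒ h·k2=z(1+7/20z)y_n
  y_{n+1}/y_n = 1 + 4/7z + 3/7z(1+7/20z) = 1 + z + 3/20z²
  R(z) = 1 + z + 3/20z².

Need |R(x)|<1, x<0.
x=-0.32: |R|=0.6954
R=1: x+3/20x²=0 ⇒ x=−20/3=-6.6667; min R=1−1/(4·3/20)=-0.6667>−1
Confirm numerically:
  x=-6.248: |R|=0.60763 <1
  x=-6.120: |R|=0.49816 <1
  x=-4.062: |R|=0.58702 <1
  x=-3.637: |R|=0.65283 <1
  x=-7.259: |R|=1.64496 >1
  x=-7.169: |R|=1.54018 >1
  x=-7.165: |R|=1.53558 >1
Interval (-6.6667, 0).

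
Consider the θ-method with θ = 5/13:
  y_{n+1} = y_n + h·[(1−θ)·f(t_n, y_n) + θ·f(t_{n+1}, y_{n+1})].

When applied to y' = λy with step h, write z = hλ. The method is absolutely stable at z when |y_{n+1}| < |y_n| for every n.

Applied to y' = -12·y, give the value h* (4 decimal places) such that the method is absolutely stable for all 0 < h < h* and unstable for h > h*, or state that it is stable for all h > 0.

(-8.6667,0); λ=-12 ⇒ h* = (26/3)/12 = 0.7222.

With y'=λy (z=hλ):
  y_{n+1} = y_n + z·[8/13·y_n + 5/13·y_{n+1}] ⇒ (1 − 5/13z)y_{n+1} = (1 + 8/13z)y_n
  so R(z) = (1 + 8/13z)/(1 − 5/13z).

Solve |R(x)|<1 on ℝ⁻.
x=-1: |R|=0.2778
R=−1: 1+8/13x = −1+5/13x ⇒ -3/13x=2 ⇒ x=2/(-3/13)=-8.6667
Confirm numerically:
  x=-8.193: |R|=0.97367 <1
  x=-6.906: |R|=0.88887 <1
  x=-5.282: |R|=0.74235 <1
  x=-4.615: |R|=0.66306 <1
  x=-8.910: |R|=1.01268 >1
  x=-8.822: |R|=1.00816 >1
  x=-8.690: |R|=1.00124 >1
Interval (-8.6667, 0).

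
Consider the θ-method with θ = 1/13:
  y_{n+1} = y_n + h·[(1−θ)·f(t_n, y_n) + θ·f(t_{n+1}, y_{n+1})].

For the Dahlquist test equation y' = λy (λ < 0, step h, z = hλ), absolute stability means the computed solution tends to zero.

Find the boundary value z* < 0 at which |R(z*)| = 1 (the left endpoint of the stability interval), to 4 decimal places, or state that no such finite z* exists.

z* = -2.3636.

On y'=λy, z=hλ:
  y_{n+1} = y_n + z·[12/13·y_n + 1/13·y_{n+1}] ⇒ (1 − 1/13z)y_{n+1} = (1 + 12/13z)y_n
  so R(z) = (1 + 12/13z)/(1 − 1/13z).

Need |R(x)|<1, x<0.
x=-1.56: |R|=0.3929
R=−1: 1+12/13x = −1+1/13x ⇒ -11/13x=2 ⇒ x=2/(-11/13)=-2.3636
Confirm numerically:
  x=-2.038: |R|=0.76180 <1
  x=-1.746: |R|=0.53926 <1
  x=-1.406: |R|=0.26878 <1
  x=-2.821: |R|=1.31800 >1
  x=-2.683: |R|=1.22400 >1
  x=-2.641: |R|=1.19506 >1
Stable set (-2.3636, 0).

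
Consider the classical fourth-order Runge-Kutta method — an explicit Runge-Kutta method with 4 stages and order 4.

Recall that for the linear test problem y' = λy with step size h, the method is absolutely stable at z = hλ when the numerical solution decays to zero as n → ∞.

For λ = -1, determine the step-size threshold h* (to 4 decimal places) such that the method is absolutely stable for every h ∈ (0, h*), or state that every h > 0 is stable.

On y'=λy, z=hλ:
  order 4, 4-stage ⇒ R(z)=1+z+z^2/2+z^3/6+z^4/24
  (e.g. R(-1.65)=0.27140, |R|=0.27140)

Solve |R(x)|<1 on ℝ⁻.
x=-1.65: |R|=0.2714
|R(-1.99)|=0.3300 |R(-1.87)|=0.2981 |R(-1.37)|=0.2867
Bisect:
  x_lo=-3.5403 |R|=2.8768  x_hi=-0.2341 |R|=0.7913
  mid=-1.88723 |R|=0.30187 →hi
  mid=-2.71379 |R|=0.89744 →hi
  mid=-3.12707 |R|=1.65001 →lo
  mid=-2.92043 |R|=1.22360 →lo
  mid=-2.81711 |R|=1.04903 →lo
  mid=-2.76545 |R|=0.97049 →hi
  mid=-2.79128 |R|=1.00906 →lo
  ...
  [-2.78542,-2.78522] ⇒ x*=-2.7853
So |R|<1 on (-2.7853, 0).

(-2.7853,0); λ=-1 ⇒ h* = 2.7853.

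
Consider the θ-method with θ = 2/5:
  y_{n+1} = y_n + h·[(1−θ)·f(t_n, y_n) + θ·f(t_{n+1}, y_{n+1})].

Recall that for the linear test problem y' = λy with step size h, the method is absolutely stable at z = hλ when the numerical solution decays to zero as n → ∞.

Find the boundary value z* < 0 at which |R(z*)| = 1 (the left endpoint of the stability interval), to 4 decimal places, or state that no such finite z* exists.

z* = -10.0000.

On y'=λy, z=hλ:
  y_{n+1} = y_n + z·[3/5·y_n + 2/5·y_{n+1}] ⇒ (1 − 2/5z)y_{n+1} = (1 + 3/5z)y_n
  R(z) = (1 + 3/5z)/(1 − 2/5z).

Find x<0 with |R(x)|<1.
x=-0.88: |R|=0.3491
R=−1: 1+3/5x = −1+2/5x ⇒ -1/5x=2 ⇒ x=2/(-1/5)=-10.0000
Confirm numerically:
  x=-7.775: |R|=0.89173 <1
  x=-7.037: |R|=0.84466 <1
  x=-5.489: |R|=0.71767 <1
  x=-10.061: |R|=1.00243 >1
  x=-10.030: |R|=1.00120 >1
Stable set (-10.0000, 0).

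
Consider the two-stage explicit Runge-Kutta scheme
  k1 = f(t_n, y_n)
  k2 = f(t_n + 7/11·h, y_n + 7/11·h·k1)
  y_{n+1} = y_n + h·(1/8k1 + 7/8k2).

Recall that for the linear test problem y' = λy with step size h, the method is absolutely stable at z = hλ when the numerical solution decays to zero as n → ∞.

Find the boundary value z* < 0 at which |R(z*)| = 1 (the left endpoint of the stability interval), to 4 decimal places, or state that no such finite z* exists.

left endpoint -1.7959.

On y'=λy, z=hλ:
  k1=λy_n ⇒ h·k1=z·y_n;  k2=λ(1+7/11z)y_n ⇒ h·k2=z(1+7/11z)y_n
  y_{n+1}/y_n = 1 + 1/8z + 7/8z(1+7/11z) = 1 + z + 49/88z²
  R(z) = 1 + z + 49/88z².

Boundary: |R(x)|=1, x<0.
x=-1.29: |R|=0.6366
R=1: x+49/88x²=0 ⇒ x=−88/49=-1.7959; min R=1−1/(4·49/88)=0.5510>−1
Confirm numerically:
  x=-1.316: |R|=0.64833 <1
  x=-1.073: |R|=0.56808 <1
  x=-0.981: |R|=0.55486 <1
  x=-2.167: |R|=1.44776 >1
  x=-2.097: |R|=1.35156 >1
  x=-2.015: |R|=1.24581 >1
Interval (-1.7959, 0).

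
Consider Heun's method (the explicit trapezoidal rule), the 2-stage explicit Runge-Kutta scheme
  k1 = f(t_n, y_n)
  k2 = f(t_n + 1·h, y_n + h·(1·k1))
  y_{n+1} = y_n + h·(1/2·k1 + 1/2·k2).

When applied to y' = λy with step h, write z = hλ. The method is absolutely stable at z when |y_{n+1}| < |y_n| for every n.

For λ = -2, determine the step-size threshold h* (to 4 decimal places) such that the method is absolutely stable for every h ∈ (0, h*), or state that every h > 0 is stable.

With y'=λy (z=hλ):
  order 2, 2-stage ⇒ R(z)=1+z+z^2/2
  (e.g. R(-1.11)=0.50605, |R|=0.50605)

Solve |R(x)|<1 on ℝ⁻.
x=-1.11: |R|=0.5060
|R(-2.21)|=1.2320 |R(-2.05)|=1.0512 |R(-1.74)|=0.7738
Bisect:
  x_lo=-2.4345 |R|=1.5288  x_hi=-0.3180 |R|=0.7326
  mid=-1.37621 |R|=0.57077 →hi
  mid=-1.90533 |R|=0.90981 →hi
  mid=-2.16989 |R|=1.18432 →lo
  mid=-2.03761 |R|=1.03832 →lo
  mid=-1.97147 |R|=0.97188 →hi
  mid=-2.00454 |R|=1.00455 →lo
  mid=-1.98801 |R|=0.98808 →hi
  ...
  [-2.00002,-1.99989] ⇒ x*=-2.0000
Interval (-2.0000, 0).

(-2.0000,0); λ=-2 ⇒ h* = 1.0000.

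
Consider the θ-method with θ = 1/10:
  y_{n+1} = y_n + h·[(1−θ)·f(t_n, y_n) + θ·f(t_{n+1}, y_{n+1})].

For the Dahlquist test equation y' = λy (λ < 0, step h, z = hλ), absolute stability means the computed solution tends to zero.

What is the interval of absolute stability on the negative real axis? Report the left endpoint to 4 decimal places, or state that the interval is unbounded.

Set f=λy, z=hλ:
  y_{n+1} = y_n + z·[9/10·y_n + 1/10·y_{n+1}] ⇒ (1 − 1/10z)y_{n+1} = (1 + 9/10z)y_n
  R(z) = (1 + 9/10z)/(1 − 1/10z).

Boundary: |R(x)|=1, x<0.
x=-0.52: |R|=0.5057
R=−1: 1+9/10x = −1+1/10x ⇒ -4/5x=2 ⇒ x=2/(-4/5)=-2.5000
Confirm numerically:
  x=-2.160: |R|=0.77632 <1
  x=-1.918: |R|=0.60933 <1
  x=-1.547: |R|=0.33974 <1
  x=-2.968: |R|=1.28871 >1
  x=-2.712: |R|=1.13342 >1
Interval (-2.5000, 0).

z∈(-2.5000,0).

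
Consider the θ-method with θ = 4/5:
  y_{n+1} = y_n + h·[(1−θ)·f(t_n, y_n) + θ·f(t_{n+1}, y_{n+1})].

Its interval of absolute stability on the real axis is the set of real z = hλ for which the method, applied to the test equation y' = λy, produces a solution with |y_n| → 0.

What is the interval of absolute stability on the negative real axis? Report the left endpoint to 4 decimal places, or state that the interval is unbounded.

(−∞, 0) — no finite endpoint.

On y'=λy, z=hλ:
  y_{n+1} = y_n + z·[1/5·y_n + 4/5·y_{n+1}] ⇒ (1 − 4/5z)y_{n+1} = (1 + 1/5z)y_n
  ⇒ R(z) = (1 + 1/5z)/(1 − 4/5z).

Find x<0 with |R(x)|<1.
x=-0.55: |R|=0.6181
x=-2: |R|=0.2308
x=-10: |R|=0.1111
x=-100: |R|=0.2346
θ=4/5≥1/2 ⇒ |1+1/5x|<|1−4/5x| ∀x<0 ⇒ stable on all of ℝ⁻.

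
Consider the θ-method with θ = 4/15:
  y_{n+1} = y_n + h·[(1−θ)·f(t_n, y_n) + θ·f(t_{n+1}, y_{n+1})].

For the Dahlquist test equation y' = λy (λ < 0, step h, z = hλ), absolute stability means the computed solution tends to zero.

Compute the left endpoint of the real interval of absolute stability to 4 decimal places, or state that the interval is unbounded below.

z* = -4.2857.

On y'=λy, z=hλ:
  y_{n+1} = y_n + z·[11/15·y_n + 4/15·y_{n+1}] ⇒ (1 − 4/15z)y_{n+1} = (1 + 11/15z)y_n
  so R(z) = (1 + 11/15z)/(1 − 4/15z).

Solve |R(x)|<1 on ℝ⁻.
x=-0.81: |R|=0.3339
R=−1: 1+11/15x = −1+4/15x ⇒ -7/15x=2 ⇒ x=2/(-7/15)=-4.2857
Confirm numerically:
  x=-3.594: |R|=0.83517 <1
  x=-3.448: |R|=0.79633 <1
  x=-3.208: |R|=0.72895 <1
  x=-4.731: |R|=1.09188 >1
  x=-4.679: |R|=1.08165 >1
  x=-4.479: |R|=1.04110 >1
Stable set (-4.2857, 0).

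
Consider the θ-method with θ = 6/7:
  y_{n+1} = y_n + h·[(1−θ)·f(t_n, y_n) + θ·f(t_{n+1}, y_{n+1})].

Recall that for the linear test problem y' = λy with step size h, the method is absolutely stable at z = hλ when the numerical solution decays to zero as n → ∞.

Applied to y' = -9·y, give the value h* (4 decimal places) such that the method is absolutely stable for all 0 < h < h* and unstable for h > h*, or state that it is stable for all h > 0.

With y'=λy (z=hλ):
  y_{n+1} = y_n + z·[1/7·y_n + 6/7·y_{n+1}] ⇒ (1 − 6/7z)y_{n+1} = (1 + 1/7z)y_n
  R(z) = (1 + 1/7z)/(1 − 6/7z).

Need |R(x)|<1, x<0.
x=-0.8: |R|=0.5254
x=-2: |R|=0.2632
x=-10: |R|=0.0448
x=-100: |R|=0.1532
θ=6/7≥1/2 ⇒ |1+1/7x|<|1−6/7x| ∀x<0 ⇒ interval (−∞,0).

interval (−∞, 0). Any h>0 works for λ=-9.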